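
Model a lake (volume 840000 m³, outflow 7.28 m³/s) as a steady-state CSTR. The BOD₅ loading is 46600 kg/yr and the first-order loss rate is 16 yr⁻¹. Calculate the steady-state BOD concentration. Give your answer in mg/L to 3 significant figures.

Outflow Q = 7.28 m³/s × 3.156e+07 s/yr = 2.297e+08 m³/yr.
Steady-state CSTR mass balance: W = Q·C + k·V·C, so C = W/(Q + kV).
Q + kV = 2.297e+08 + 16·840000 = 2.432e+08 m³/yr.
C = 46600/2.432e+08 = 0.0001916 kg/m³ = 0.1916 mg/L.

0.192 mg/L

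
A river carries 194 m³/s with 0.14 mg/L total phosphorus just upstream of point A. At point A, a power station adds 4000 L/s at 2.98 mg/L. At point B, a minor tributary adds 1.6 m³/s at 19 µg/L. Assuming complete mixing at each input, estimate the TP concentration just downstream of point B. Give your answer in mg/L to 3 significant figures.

4000 L/s = 4 m³/s.
After input A: C = (194·0.14 + 4·2.98) / 198 = 0.1974 mg/L.
19 µg/L = 0.019 mg/L.
After input B: C = (198·0.1974 + 1.6·0.019) / 199.6 = 0.1959 mg/L.

0.196 mg/L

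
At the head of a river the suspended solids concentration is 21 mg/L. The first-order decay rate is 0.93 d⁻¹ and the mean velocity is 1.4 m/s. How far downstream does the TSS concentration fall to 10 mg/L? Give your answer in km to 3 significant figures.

96.5 km

From C = C₀·e^(−kt), t = ln(C₀/C)/k = ln(21/10)/0.93 = 0.7419/0.93 = 0.7978 d.
Distance = v·t = 1.4 m/s × 6.893e+04 s = 9.65e+04 m = 96.5 km.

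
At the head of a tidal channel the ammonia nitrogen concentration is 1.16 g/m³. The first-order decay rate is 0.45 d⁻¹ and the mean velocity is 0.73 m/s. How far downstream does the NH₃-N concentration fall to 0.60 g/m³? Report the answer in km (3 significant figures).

From C = C₀·e^(−kt), t = ln(C₀/C)/k = ln(1.16/0.60)/0.45 = 0.6592/0.45 = 1.465 d.
Distance = v·t = 0.73 m/s × 1.266e+05 s = 9.24e+04 m = 92.4 km.

92.4 km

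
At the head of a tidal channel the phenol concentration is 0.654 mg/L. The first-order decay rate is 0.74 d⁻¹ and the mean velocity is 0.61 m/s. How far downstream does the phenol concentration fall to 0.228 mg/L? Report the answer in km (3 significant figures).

75.1 km

From C = C₀·e^(−kt), t = ln(C₀/C)/k = ln(0.654/0.228)/0.74 = 1.054/0.74 = 1.424 d.
Distance = v·t = 0.61 m/s × 1.23e+05 s = 7.505e+04 m = 75.05 km.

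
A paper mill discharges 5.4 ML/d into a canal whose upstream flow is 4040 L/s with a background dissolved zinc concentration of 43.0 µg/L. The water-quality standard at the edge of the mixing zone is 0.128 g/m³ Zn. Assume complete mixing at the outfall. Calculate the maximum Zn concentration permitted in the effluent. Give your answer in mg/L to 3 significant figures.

5.4 ML/d = 0.0625 m³/s.
4040 L/s = 4.04 m³/s.
43.0 µg/L = 0.043 mg/L.
Mass balance: 0.128·4.103 = 0.0625·Cₑ + 4.04·0.043.
Cₑ = (0.5251 − 0.1737) / 0.0625 = 5.622 mg/L.

5.62 mg/L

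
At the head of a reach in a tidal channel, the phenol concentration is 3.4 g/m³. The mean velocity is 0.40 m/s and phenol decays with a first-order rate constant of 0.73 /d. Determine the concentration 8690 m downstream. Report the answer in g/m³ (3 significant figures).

2.83 g/m³

Travel time t = 8690 m / 0.40 m/s = 8690/0.40 = 2.172e+04 s = 0.2514 d.
First-order decay: C = 3.4·exp(−0.73·0.2514) = 3.4·0.8323 = 2.83 g/m³.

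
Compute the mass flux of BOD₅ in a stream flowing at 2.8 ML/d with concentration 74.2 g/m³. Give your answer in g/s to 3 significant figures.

2.40 g/s

2.8 ML/d = 0.03241 m³/s.
Mass flux = Q·C = 0.03241 m³/s × 74.2 g/m³ = 2.405 g/s.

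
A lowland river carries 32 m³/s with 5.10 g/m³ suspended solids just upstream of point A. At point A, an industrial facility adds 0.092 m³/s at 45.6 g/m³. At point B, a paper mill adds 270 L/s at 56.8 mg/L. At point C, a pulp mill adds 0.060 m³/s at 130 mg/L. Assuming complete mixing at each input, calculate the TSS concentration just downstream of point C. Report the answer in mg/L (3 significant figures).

After input A: C = (32·5.1 + 0.092·45.6) / 32.09 = 5.216 mg/L.
270 L/s = 0.27 m³/s.
After input B: C = (32.09·5.216 + 0.27·56.8) / 32.36 = 5.646 mg/L.
After input C: C = (32.36·5.646 + 0.06·130) / 32.42 = 5.877 mg/L.

5.88 mg/L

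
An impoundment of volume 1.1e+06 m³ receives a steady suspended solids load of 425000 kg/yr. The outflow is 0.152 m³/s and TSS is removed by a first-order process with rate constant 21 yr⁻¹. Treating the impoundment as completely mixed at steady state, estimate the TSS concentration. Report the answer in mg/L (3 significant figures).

Outflow Q = 0.152 m³/s × 3.156e+07 s/yr = 4.797e+06 m³/yr.
Steady-state CSTR mass balance: W = Q·C + k·V·C, so C = W/(Q + kV).
Q + kV = 4.797e+06 + 21·1.1e+06 = 2.79e+07 m³/yr.
C = 425000/2.79e+07 = 0.01523 kg/m³ = 15.23 mg/L.

15.2 mg/L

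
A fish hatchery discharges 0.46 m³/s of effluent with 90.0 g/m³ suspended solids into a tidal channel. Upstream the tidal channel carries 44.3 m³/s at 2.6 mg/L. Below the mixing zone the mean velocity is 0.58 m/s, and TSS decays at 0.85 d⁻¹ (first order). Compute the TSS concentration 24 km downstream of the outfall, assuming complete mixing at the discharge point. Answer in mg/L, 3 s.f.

After complete mixing, C₀ = (0.46·90 + 44.3·2.6) / 44.76 = 3.498 mg/L.
Travel time t = 2.4e+04 m / 0.58 m/s = 4.138e+04 s = 0.4789 d.
C = 3.498·exp(−0.85·0.4789) = 3.498·0.6656 = 2.328 mg/L.

2.33 mg/L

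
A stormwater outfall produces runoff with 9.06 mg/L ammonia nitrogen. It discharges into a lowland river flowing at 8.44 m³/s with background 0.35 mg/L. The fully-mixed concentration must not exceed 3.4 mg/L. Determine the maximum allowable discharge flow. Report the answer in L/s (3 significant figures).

Mass balance at complete mixing: C_std·(Q_w + Q_r) = Q_w·C_e + Q_r·C_b.
Rearranging, Q_w = Q_r·(C_std − C_b)/(C_e − C_std) = 8.44·(3.4 − 0.35) / (9.06 − 3.4) = 4.548 m³/s.
= 4548 L/s.

4550 L/s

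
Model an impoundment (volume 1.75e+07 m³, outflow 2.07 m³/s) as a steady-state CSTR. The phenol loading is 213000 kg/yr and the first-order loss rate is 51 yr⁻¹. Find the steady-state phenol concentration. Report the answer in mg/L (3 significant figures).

0.222 mg/L

Outflow Q = 2.07 m³/s × 3.156e+07 s/yr = 6.532e+07 m³/yr.
Steady-state CSTR mass balance: W = Q·C + k·V·C, so C = W/(Q + kV).
Q + kV = 6.532e+07 + 51·1.75e+07 = 9.578e+08 m³/yr.
C = 213000/9.578e+08 = 0.0002224 kg/m³ = 0.2224 mg/L.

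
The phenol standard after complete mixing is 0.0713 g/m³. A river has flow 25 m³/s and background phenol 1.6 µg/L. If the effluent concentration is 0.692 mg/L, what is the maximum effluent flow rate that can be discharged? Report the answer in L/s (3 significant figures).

1.6 µg/L = 0.0016 mg/L.
Mass balance at complete mixing: C_std·(Q_w + Q_r) = Q_w·C_e + Q_r·C_b.
Rearranging, Q_w = Q_r·(C_std − C_b)/(C_e − C_std) = 25·(0.0713 − 0.0016) / (0.692 − 0.0713) = 2.807 m³/s.
= 2807 L/s.

2810 L/s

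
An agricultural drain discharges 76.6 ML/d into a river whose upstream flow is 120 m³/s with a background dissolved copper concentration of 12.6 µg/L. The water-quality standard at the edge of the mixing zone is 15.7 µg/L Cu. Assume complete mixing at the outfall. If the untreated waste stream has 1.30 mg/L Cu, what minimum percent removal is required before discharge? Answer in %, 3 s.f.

76.6 ML/d = 0.8866 m³/s.
12.6 µg/L = 0.0126 mg/L.
15.7 µg/L = 0.0157 mg/L.
Mass balance: 0.0157·120.9 = 0.8866·Cₑ + 120·0.0126.
Cₑ = (1.898 − 1.512) / 0.8866 = 0.4353 mg/L.
Required removal = 1 − 0.4353/1.30 = 66.52 %.

66.5 %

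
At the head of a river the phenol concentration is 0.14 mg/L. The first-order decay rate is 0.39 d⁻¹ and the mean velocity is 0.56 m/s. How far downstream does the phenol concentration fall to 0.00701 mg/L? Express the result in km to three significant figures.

From C = C₀·e^(−kt), t = ln(C₀/C)/k = ln(0.14/0.00701)/0.39 = 2.994/0.39 = 7.678 d.
Distance = v·t = 0.56 m/s × 6.634e+05 s = 3.715e+05 m = 371.5 km.

371 km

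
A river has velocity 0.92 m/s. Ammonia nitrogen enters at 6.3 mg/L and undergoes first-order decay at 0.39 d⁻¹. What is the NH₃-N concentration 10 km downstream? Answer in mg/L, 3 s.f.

6.00 mg/L

Travel time t = 10 km / 0.92 m/s = 1e+04/0.92 = 1.087e+04 s = 0.1258 d.
First-order decay: C = 6.3·exp(−0.39·0.1258) = 6.3·0.9521 = 5.998 mg/L.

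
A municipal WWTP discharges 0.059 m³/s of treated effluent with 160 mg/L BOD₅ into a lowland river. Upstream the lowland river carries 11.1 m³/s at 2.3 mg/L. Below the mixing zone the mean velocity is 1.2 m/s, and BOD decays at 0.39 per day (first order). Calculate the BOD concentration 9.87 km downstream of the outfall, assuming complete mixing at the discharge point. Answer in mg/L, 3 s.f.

After complete mixing, C₀ = (0.059·160 + 11.1·2.3) / 11.16 = 3.134 mg/L.
Travel time t = 9870 m / 1.2 m/s = 8225 s = 0.0952 d.
C = 3.134·exp(−0.39·0.0952) = 3.134·0.9636 = 3.02 mg/L.

3.02 mg/L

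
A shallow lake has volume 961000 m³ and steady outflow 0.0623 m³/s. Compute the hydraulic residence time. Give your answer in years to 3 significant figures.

Q = 0.0623 m³/s × 3.156e+07 s/yr = 1.966e+06 m³/yr.
Hydraulic residence time τ = V/Q = 961000/1.966e+06 = 0.4888 yr.

0.489 yr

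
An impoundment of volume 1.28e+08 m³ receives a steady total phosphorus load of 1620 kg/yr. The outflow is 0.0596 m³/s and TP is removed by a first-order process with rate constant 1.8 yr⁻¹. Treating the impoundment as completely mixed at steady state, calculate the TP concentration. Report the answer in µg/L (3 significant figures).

Outflow Q = 0.0596 m³/s × 3.156e+07 s/yr = 1.881e+06 m³/yr.
Steady-state CSTR mass balance: W = Q·C + k·V·C, so C = W/(Q + kV).
Q + kV = 1.881e+06 + 1.8·1.28e+08 = 2.323e+08 m³/yr.
C = 1620/2.323e+08 = 6.974e-06 kg/m³ = 0.006974 mg/L = 6.974 µg/L.

6.97 µg/L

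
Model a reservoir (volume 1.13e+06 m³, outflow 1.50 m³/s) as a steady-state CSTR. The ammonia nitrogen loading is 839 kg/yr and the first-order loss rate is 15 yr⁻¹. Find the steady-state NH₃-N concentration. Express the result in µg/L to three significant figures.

Outflow Q = 1.50 m³/s × 3.156e+07 s/yr = 4.734e+07 m³/yr.
Steady-state CSTR mass balance: W = Q·C + k·V·C, so C = W/(Q + kV).
Q + kV = 4.734e+07 + 15·1.13e+06 = 6.429e+07 m³/yr.
C = 839/6.429e+07 = 1.305e-05 kg/m³ = 0.01305 mg/L = 13.05 µg/L.

13.1 µg/L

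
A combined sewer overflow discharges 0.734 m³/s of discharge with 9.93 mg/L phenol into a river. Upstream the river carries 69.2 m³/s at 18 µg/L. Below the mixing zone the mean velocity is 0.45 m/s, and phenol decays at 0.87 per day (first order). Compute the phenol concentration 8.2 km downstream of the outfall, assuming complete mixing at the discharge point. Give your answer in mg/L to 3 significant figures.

18 µg/L = 0.018 mg/L.
After complete mixing, C₀ = (0.734·9.93 + 69.2·0.018) / 69.93 = 0.122 mg/L.
Travel time t = 8200 m / 0.45 m/s = 1.822e+04 s = 0.2109 d.
C = 0.122·exp(−0.87·0.2109) = 0.122·0.8324 = 0.1016 mg/L.

0.102 mg/L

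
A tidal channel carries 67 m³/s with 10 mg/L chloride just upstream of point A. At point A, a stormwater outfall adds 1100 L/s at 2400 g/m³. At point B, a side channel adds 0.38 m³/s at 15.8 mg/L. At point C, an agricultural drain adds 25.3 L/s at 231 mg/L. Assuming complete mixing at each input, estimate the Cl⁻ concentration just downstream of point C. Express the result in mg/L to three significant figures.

48.5 mg/L

1100 L/s = 1.1 m³/s.
After input A: C = (67·10 + 1.1·2400) / 68.1 = 48.6 mg/L.
After input B: C = (68.1·48.6 + 0.38·15.8) / 68.48 = 48.42 mg/L.
25.3 L/s = 0.0253 m³/s.
After input C: C = (68.48·48.42 + 0.0253·231) / 68.51 = 48.49 mg/L.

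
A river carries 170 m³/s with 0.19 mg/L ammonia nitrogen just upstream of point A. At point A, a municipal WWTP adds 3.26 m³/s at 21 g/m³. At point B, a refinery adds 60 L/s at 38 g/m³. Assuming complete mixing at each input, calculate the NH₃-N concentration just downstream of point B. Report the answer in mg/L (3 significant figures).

After input A: C = (170·0.19 + 3.26·21) / 173.3 = 0.5816 mg/L.
60 L/s = 0.06 m³/s.
After input B: C = (173.3·0.5816 + 0.06·38) / 173.3 = 0.5945 mg/L.

0.595 mg/L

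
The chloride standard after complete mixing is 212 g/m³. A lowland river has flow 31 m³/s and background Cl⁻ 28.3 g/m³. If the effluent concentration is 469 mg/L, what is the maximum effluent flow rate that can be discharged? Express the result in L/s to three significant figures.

22200 L/s

Mass balance at complete mixing: C_std·(Q_w + Q_r) = Q_w·C_e + Q_r·C_b.
Rearranging, Q_w = Q_r·(C_std − C_b)/(C_e − C_std) = 31·(212 − 28.3) / (469 − 212) = 22.16 m³/s.
= 2.216e+04 L/s.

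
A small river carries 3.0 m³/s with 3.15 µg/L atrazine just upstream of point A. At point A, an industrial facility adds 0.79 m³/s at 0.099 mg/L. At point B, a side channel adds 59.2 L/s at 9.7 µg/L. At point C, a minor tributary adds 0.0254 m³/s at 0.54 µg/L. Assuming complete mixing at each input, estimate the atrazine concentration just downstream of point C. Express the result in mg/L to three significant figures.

0.0228 mg/L

3.15 µg/L = 0.00315 mg/L.
After input A: C = (3·0.00315 + 0.79·0.099) / 3.79 = 0.02313 mg/L.
59.2 L/s = 0.0592 m³/s.
9.7 µg/L = 0.0097 mg/L.
After input B: C = (3.79·0.02313 + 0.0592·0.0097) / 3.849 = 0.02292 mg/L.
0.54 µg/L = 0.00054 mg/L.
After input C: C = (3.849·0.02292 + 0.0254·0.00054) / 3.875 = 0.02278 mg/L.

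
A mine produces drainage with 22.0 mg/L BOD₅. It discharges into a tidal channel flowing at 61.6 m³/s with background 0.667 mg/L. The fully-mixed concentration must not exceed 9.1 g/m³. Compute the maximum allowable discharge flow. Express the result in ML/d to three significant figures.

Mass balance at complete mixing: C_std·(Q_w + Q_r) = Q_w·C_e + Q_r·C_b.
Rearranging, Q_w = Q_r·(C_std − C_b)/(C_e − C_std) = 61.6·(9.1 − 0.667) / (22 − 9.1) = 40.27 m³/s.
= 3479 ML/d.

3480 ML/d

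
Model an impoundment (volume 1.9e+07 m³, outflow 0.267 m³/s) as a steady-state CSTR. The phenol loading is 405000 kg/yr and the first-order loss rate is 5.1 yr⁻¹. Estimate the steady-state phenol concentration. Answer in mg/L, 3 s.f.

3.85 mg/L

Outflow Q = 0.267 m³/s × 3.156e+07 s/yr = 8.426e+06 m³/yr.
Steady-state CSTR mass balance: W = Q·C + k·V·C, so C = W/(Q + kV).
Q + kV = 8.426e+06 + 5.1·1.9e+07 = 1.053e+08 m³/yr.
C = 405000/1.053e+08 = 0.003845 kg/m³ = 3.845 mg/L.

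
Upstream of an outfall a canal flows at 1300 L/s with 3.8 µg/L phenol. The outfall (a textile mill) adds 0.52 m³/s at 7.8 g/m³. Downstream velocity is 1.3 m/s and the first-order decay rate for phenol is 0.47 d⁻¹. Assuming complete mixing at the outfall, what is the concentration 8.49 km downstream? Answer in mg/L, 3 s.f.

1300 L/s = 1.3 m³/s.
3.8 µg/L = 0.0038 mg/L.
After complete mixing, C₀ = (0.52·7.8 + 1.3·0.0038) / 1.82 = 2.231 mg/L.
Travel time t = 8490 m / 1.3 m/s = 6531 s = 0.07559 d.
C = 2.231·exp(−0.47·0.07559) = 2.231·0.9651 = 2.153 mg/L.

2.15 mg/L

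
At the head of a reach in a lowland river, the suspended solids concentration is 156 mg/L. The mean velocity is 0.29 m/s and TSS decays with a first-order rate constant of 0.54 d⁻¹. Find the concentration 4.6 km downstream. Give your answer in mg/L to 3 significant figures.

Travel time t = 4.6 km / 0.29 m/s = 4600/0.29 = 1.586e+04 s = 0.1836 d.
First-order decay: C = 156·exp(−0.54·0.1836) = 156·0.9056 = 141.3 mg/L.

141 mg/L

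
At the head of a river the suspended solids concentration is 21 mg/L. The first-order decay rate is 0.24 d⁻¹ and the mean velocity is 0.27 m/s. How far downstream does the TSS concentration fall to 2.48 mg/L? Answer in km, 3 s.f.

208 km

From C = C₀·e^(−kt), t = ln(C₀/C)/k = ln(21/2.48)/0.24 = 2.136/0.24 = 8.901 d.
Distance = v·t = 0.27 m/s × 7.691e+05 s = 2.076e+05 m = 207.6 km.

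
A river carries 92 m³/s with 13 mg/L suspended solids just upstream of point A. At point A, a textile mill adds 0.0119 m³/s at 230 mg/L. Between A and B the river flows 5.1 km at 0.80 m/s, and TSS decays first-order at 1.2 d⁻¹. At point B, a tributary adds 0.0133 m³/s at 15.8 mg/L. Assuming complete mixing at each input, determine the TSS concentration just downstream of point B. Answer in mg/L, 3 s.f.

After input A: C = (92·13 + 0.0119·230) / 92.01 = 13.03 mg/L.
Over the 5.1 km reach to input B (t = 6375 s = 0.07378 d), decay gives C = 13.03·exp(−1.2·0.07378) = 11.92 mg/L.
After input B: C = (92.01·11.92 + 0.0133·15.8) / 92.03 = 11.92 mg/L.

11.9 mg/L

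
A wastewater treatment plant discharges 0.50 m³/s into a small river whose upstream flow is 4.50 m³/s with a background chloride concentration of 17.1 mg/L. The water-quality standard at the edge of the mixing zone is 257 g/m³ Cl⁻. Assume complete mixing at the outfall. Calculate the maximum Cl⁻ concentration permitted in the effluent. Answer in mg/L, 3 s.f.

Mass balance: 257·5 = 0.5·Cₑ + 4.5·17.1.
Cₑ = (1285 − 76.95) / 0.5 = 2416 mg/L.

2420 mg/L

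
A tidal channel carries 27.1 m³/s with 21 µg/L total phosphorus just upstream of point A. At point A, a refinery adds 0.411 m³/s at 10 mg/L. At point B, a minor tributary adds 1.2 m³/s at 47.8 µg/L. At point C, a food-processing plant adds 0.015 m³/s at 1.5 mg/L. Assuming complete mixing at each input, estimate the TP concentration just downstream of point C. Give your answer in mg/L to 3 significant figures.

0.166 mg/L

21 µg/L = 0.021 mg/L.
After input A: C = (27.1·0.021 + 0.411·10) / 27.51 = 0.1701 mg/L.
47.8 µg/L = 0.0478 mg/L.
After input B: C = (27.51·0.1701 + 1.2·0.0478) / 28.71 = 0.165 mg/L.
After input C: C = (28.71·0.165 + 0.015·1.5) / 28.73 = 0.1657 mg/L.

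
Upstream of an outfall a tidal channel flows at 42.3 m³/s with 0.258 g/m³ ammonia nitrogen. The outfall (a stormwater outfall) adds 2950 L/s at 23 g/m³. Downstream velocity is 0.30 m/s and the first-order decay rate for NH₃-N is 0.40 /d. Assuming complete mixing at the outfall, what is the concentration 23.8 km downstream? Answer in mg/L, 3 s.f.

2950 L/s = 2.95 m³/s.
After complete mixing, C₀ = (2.95·23 + 42.3·0.258) / 45.25 = 1.741 mg/L.
Travel time t = 2.38e+04 m / 0.30 m/s = 7.933e+04 s = 0.9182 d.
C = 1.741·exp(−0.40·0.9182) = 1.741·0.6926 = 1.206 mg/L.

1.21 mg/L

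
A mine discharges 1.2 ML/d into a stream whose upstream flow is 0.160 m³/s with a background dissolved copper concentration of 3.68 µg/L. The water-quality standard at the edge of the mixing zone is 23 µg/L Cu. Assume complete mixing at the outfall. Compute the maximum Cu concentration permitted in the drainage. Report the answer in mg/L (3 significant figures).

1.2 ML/d = 0.01389 m³/s.
3.68 µg/L = 0.00368 mg/L.
23 µg/L = 0.023 mg/L.
Mass balance: 0.023·0.1739 = 0.01389·Cₑ + 0.16·0.00368.
Cₑ = (0.003999 − 0.0005888) / 0.01389 = 0.2456 mg/L.

0.246 mg/L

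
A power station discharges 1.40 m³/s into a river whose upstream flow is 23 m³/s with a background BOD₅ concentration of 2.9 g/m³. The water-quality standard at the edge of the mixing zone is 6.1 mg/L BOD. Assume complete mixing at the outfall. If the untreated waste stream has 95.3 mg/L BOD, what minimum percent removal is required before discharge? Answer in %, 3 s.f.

38.4 %

Mass balance: 6.1·24.4 = 1.4·Cₑ + 23·2.9.
Cₑ = (148.8 − 66.7) / 1.4 = 58.67 mg/L.
Required removal = 1 − 58.67/95.3 = 38.44 %.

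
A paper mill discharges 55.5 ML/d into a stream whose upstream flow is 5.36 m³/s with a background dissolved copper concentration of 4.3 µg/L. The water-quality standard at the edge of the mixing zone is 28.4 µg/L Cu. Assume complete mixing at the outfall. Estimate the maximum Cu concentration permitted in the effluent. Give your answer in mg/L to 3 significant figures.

55.5 ML/d = 0.6424 m³/s.
4.3 µg/L = 0.0043 mg/L.
28.4 µg/L = 0.0284 mg/L.
Mass balance: 0.0284·6.002 = 0.6424·Cₑ + 5.36·0.0043.
Cₑ = (0.1705 − 0.02305) / 0.6424 = 0.2295 mg/L.

0.229 mg/L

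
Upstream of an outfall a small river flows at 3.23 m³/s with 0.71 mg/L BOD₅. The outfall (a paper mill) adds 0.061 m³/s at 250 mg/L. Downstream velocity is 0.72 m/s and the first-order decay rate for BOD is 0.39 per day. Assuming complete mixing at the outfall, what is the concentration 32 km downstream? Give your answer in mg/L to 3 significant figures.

4.36 mg/L

After complete mixing, C₀ = (0.061·250 + 3.23·0.71) / 3.291 = 5.331 mg/L.
Travel time t = 3.2e+04 m / 0.72 m/s = 4.444e+04 s = 0.5144 d.
C = 5.331·exp(−0.39·0.5144) = 5.331·0.8182 = 4.362 mg/L.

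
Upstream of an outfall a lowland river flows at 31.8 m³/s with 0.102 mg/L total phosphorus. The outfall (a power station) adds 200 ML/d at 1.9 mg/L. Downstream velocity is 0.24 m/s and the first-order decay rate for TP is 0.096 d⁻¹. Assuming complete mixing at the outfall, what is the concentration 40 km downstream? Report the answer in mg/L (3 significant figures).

0.186 mg/L

200 ML/d = 2.315 m³/s.
After complete mixing, C₀ = (2.315·1.9 + 31.8·0.102) / 34.11 = 0.224 mg/L.
Travel time t = 4e+04 m / 0.24 m/s = 1.667e+05 s = 1.929 d.
C = 0.224·exp(−0.096·1.929) = 0.224·0.831 = 0.1861 mg/L.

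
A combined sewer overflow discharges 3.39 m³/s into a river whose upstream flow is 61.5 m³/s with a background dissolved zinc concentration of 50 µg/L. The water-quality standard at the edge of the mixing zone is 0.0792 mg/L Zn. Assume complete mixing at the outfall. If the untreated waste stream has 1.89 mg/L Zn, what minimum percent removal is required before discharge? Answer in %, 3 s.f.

50 µg/L = 0.05 mg/L.
Mass balance: 0.0792·64.89 = 3.39·Cₑ + 61.5·0.05.
Cₑ = (5.139 − 3.075) / 3.39 = 0.6089 mg/L.
Required removal = 1 − 0.6089/1.89 = 67.78 %.

67.8 %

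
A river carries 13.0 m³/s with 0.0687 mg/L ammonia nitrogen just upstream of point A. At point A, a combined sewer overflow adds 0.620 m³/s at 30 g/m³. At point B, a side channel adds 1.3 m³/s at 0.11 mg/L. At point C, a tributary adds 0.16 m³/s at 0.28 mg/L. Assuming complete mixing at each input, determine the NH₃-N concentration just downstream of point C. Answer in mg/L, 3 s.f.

After input A: C = (13·0.0687 + 0.62·30) / 13.62 = 1.431 mg/L.
After input B: C = (13.62·1.431 + 1.3·0.11) / 14.92 = 1.316 mg/L.
After input C: C = (14.92·1.316 + 0.16·0.28) / 15.08 = 1.305 mg/L.

1.31 mg/L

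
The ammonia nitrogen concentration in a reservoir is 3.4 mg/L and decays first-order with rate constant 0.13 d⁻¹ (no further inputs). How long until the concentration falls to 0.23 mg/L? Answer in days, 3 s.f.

t = ln(C₀/C)/k = ln(3.4/0.23)/0.13 = 2.693/0.13 = 20.72 d.

20.7 d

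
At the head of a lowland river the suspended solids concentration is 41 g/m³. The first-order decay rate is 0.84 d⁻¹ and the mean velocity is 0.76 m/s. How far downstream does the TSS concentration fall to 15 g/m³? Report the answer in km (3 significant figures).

78.6 km

From C = C₀·e^(−kt), t = ln(C₀/C)/k = ln(41/15)/0.84 = 1.006/0.84 = 1.197 d.
Distance = v·t = 0.76 m/s × 1.034e+05 s = 7.86e+04 m = 78.6 km.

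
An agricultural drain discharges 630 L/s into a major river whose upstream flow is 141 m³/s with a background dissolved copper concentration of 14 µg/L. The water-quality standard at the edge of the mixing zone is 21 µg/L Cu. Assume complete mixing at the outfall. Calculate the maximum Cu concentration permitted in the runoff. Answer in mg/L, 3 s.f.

630 L/s = 0.63 m³/s.
14 µg/L = 0.014 mg/L.
21 µg/L = 0.021 mg/L.
Mass balance: 0.021·141.6 = 0.63·Cₑ + 141·0.014.
Cₑ = (2.974 − 1.974) / 0.63 = 1.588 mg/L.

1.59 mg/L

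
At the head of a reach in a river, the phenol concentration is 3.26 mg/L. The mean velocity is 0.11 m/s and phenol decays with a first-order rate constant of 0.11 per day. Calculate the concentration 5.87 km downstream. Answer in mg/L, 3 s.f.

3.05 mg/L

Travel time t = 5.87 km / 0.11 m/s = 5870/0.11 = 5.336e+04 s = 0.6176 d.
First-order decay: C = 3.26·exp(−0.11·0.6176) = 3.26·0.9343 = 3.046 mg/L.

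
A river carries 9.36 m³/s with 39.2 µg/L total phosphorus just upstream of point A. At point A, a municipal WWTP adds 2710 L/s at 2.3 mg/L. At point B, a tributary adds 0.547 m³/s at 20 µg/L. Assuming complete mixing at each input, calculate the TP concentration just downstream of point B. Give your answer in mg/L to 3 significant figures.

39.2 µg/L = 0.0392 mg/L.
2710 L/s = 2.71 m³/s.
After input A: C = (9.36·0.0392 + 2.71·2.3) / 12.07 = 0.5468 mg/L.
20 µg/L = 0.02 mg/L.
After input B: C = (12.07·0.5468 + 0.547·0.02) / 12.62 = 0.524 mg/L.

0.524 mg/L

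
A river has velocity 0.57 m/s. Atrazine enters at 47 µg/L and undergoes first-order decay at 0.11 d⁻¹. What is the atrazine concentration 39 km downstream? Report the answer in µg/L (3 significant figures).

Travel time t = 39 km / 0.57 m/s = 3.9e+04/0.57 = 6.842e+04 s = 0.7919 d.
First-order decay: C = 47·exp(−0.11·0.7919) = 47·0.9166 = 43.08 µg/L.

43.1 µg/L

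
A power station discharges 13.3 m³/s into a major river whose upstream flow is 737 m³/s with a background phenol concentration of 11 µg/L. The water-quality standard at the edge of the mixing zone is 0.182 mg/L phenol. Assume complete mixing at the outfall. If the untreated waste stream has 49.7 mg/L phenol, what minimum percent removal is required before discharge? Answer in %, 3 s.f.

11 µg/L = 0.011 mg/L.
Mass balance: 0.182·750.3 = 13.3·Cₑ + 737·0.011.
Cₑ = (136.6 − 8.107) / 13.3 = 9.658 mg/L.
Required removal = 1 − 9.658/49.7 = 80.57 %.

80.6 %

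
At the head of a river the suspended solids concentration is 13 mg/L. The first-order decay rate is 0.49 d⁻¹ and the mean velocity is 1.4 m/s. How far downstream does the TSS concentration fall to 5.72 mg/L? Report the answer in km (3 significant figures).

From C = C₀·e^(−kt), t = ln(C₀/C)/k = ln(13/5.72)/0.49 = 0.821/0.49 = 1.675 d.
Distance = v·t = 1.4 m/s × 1.448e+05 s = 2.027e+05 m = 202.7 km.

203 km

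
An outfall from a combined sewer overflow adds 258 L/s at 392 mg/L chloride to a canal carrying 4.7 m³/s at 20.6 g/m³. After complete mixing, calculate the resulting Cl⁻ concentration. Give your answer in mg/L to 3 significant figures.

39.9 mg/L

258 L/s = 0.258 m³/s.
By mass balance at complete mixing, C = (0.258·392 + 4.7·20.6) / (0.258 + 4.7) = 198/4.958 = 39.93 mg/L.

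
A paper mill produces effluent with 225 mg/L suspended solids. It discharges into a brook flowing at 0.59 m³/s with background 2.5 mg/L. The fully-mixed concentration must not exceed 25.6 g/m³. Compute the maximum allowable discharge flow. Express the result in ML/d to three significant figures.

Mass balance at complete mixing: C_std·(Q_w + Q_r) = Q_w·C_e + Q_r·C_b.
Rearranging, Q_w = Q_r·(C_std − C_b)/(C_e − C_std) = 0.59·(25.6 − 2.5) / (225 − 25.6) = 0.06835 m³/s.
= 5.905 ML/d.

5.91 ML/d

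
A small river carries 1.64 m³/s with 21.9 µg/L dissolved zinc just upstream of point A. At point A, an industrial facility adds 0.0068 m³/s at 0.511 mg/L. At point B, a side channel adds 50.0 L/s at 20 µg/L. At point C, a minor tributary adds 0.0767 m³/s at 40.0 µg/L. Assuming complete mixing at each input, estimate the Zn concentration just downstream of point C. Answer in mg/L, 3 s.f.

21.9 µg/L = 0.0219 mg/L.
After input A: C = (1.64·0.0219 + 0.0068·0.511) / 1.647 = 0.02392 mg/L.
50.0 L/s = 0.05 m³/s.
20 µg/L = 0.02 mg/L.
After input B: C = (1.647·0.02392 + 0.05·0.02) / 1.697 = 0.0238 mg/L.
40.0 µg/L = 0.04 mg/L.
After input C: C = (1.697·0.0238 + 0.0767·0.04) / 1.773 = 0.0245 mg/L.

0.0245 mg/L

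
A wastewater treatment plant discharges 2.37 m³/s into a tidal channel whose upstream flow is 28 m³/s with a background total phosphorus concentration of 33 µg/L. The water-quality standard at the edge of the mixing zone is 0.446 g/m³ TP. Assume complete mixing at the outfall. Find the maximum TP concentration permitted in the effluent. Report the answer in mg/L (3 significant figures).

5.33 mg/L

33 µg/L = 0.033 mg/L.
Mass balance: 0.446·30.37 = 2.37·Cₑ + 28·0.033.
Cₑ = (13.55 − 0.924) / 2.37 = 5.325 mg/L.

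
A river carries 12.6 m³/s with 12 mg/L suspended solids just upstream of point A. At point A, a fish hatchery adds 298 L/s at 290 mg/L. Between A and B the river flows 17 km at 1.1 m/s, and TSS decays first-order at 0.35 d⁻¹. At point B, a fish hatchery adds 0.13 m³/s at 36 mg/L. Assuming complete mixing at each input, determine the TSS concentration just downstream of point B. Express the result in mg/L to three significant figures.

17.5 mg/L

298 L/s = 0.298 m³/s.
After input A: C = (12.6·12 + 0.298·290) / 12.9 = 18.42 mg/L.
Over the 17 km reach to input B (t = 1.545e+04 s = 0.1789 d), decay gives C = 18.42·exp(−0.35·0.1789) = 17.3 mg/L.
After input B: C = (12.9·17.3 + 0.13·36) / 13.03 = 17.49 mg/L.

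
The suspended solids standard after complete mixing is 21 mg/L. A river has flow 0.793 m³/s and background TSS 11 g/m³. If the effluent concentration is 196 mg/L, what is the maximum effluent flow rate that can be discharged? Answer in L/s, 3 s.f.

45.3 L/s

Mass balance at complete mixing: C_std·(Q_w + Q_r) = Q_w·C_e + Q_r·C_b.
Rearranging, Q_w = Q_r·(C_std − C_b)/(C_e − C_std) = 0.793·(21 − 11) / (196 − 21) = 0.04531 m³/s.
= 45.31 L/s.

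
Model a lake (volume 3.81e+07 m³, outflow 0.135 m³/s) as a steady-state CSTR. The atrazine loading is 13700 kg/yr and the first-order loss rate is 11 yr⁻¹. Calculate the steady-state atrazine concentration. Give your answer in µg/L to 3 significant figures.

Outflow Q = 0.135 m³/s × 3.156e+07 s/yr = 4.26e+06 m³/yr.
Steady-state CSTR mass balance: W = Q·C + k·V·C, so C = W/(Q + kV).
Q + kV = 4.26e+06 + 11·3.81e+07 = 4.234e+08 m³/yr.
C = 13700/4.234e+08 = 3.236e-05 kg/m³ = 0.03236 mg/L = 32.36 µg/L.

32.4 µg/L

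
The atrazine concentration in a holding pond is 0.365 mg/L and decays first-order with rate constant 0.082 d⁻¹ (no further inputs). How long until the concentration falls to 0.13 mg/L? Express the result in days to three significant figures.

t = ln(C₀/C)/k = ln(0.365/0.13)/0.082 = 1.032/0.082 = 12.59 d.

12.6 d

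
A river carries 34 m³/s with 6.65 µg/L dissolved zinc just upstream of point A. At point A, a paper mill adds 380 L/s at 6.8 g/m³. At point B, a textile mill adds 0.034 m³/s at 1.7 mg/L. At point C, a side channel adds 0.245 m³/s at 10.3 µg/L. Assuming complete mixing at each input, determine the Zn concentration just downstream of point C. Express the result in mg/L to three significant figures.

6.65 µg/L = 0.00665 mg/L.
380 L/s = 0.38 m³/s.
After input A: C = (34·0.00665 + 0.38·6.8) / 34.38 = 0.08174 mg/L.
After input B: C = (34.38·0.08174 + 0.034·1.7) / 34.41 = 0.08334 mg/L.
10.3 µg/L = 0.0103 mg/L.
After input C: C = (34.41·0.08334 + 0.245·0.0103) / 34.66 = 0.08282 mg/L.

0.0828 mg/L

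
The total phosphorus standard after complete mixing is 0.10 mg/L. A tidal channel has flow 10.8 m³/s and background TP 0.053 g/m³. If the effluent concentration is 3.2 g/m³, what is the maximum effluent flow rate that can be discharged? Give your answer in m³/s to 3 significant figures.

0.164 m³/s

Mass balance at complete mixing: C_std·(Q_w + Q_r) = Q_w·C_e + Q_r·C_b.
Rearranging, Q_w = Q_r·(C_std − C_b)/(C_e − C_std) = 10.8·(0.1 − 0.053) / (3.2 − 0.1) = 0.1637 m³/s.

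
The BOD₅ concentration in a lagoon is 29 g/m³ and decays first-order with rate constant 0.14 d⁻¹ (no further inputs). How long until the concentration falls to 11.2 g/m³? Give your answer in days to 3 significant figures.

6.80 d

t = ln(C₀/C)/k = ln(29/11.2)/0.14 = 0.9514/0.14 = 6.796 d.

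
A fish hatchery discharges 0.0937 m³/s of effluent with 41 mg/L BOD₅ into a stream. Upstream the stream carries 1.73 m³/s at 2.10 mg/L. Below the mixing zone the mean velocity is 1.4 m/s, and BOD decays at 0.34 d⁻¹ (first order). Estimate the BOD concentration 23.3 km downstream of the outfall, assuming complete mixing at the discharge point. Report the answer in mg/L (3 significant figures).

3.84 mg/L

After complete mixing, C₀ = (0.0937·41 + 1.73·2.1) / 1.824 = 4.099 mg/L.
Travel time t = 2.33e+04 m / 1.4 m/s = 1.664e+04 s = 0.1926 d.
C = 4.099·exp(−0.34·0.1926) = 4.099·0.9366 = 3.839 mg/L.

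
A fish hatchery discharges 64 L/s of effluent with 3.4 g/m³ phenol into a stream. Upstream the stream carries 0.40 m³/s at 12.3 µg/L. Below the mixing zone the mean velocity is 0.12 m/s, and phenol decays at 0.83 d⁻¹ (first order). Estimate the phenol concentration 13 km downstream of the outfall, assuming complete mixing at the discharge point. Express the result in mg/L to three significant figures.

0.169 mg/L

64 L/s = 0.064 m³/s.
12.3 µg/L = 0.0123 mg/L.
After complete mixing, C₀ = (0.064·3.4 + 0.4·0.0123) / 0.464 = 0.4796 mg/L.
Travel time t = 1.3e+04 m / 0.12 m/s = 1.083e+05 s = 1.254 d.
C = 0.4796·exp(−0.83·1.254) = 0.4796·0.3532 = 0.1694 mg/L.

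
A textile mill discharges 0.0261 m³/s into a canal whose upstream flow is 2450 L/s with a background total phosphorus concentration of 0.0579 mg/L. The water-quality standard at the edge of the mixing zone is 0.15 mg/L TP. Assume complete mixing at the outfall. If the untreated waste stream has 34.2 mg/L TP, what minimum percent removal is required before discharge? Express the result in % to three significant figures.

74.3 %

2450 L/s = 2.45 m³/s.
Mass balance: 0.15·2.476 = 0.0261·Cₑ + 2.45·0.0579.
Cₑ = (0.3714 − 0.1419) / 0.0261 = 8.795 mg/L.
Required removal = 1 − 8.795/34.2 = 74.28 %.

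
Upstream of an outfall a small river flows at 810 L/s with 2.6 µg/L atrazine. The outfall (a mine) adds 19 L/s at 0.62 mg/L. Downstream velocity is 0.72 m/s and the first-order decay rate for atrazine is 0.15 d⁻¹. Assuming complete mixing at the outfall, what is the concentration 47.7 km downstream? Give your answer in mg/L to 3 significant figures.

0.0149 mg/L

19 L/s = 0.019 m³/s.
810 L/s = 0.81 m³/s.
2.6 µg/L = 0.0026 mg/L.
After complete mixing, C₀ = (0.019·0.62 + 0.81·0.0026) / 0.829 = 0.01675 mg/L.
Travel time t = 4.77e+04 m / 0.72 m/s = 6.625e+04 s = 0.7668 d.
C = 0.01675·exp(−0.15·0.7668) = 0.01675·0.8914 = 0.01493 mg/L.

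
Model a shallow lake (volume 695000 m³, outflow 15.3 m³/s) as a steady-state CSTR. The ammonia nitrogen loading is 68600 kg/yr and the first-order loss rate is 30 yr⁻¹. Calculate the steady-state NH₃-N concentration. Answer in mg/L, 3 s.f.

0.136 mg/L

Outflow Q = 15.3 m³/s × 3.156e+07 s/yr = 4.828e+08 m³/yr.
Steady-state CSTR mass balance: W = Q·C + k·V·C, so C = W/(Q + kV).
Q + kV = 4.828e+08 + 30·695000 = 5.037e+08 m³/yr.
C = 68600/5.037e+08 = 0.0001362 kg/m³ = 0.1362 mg/L.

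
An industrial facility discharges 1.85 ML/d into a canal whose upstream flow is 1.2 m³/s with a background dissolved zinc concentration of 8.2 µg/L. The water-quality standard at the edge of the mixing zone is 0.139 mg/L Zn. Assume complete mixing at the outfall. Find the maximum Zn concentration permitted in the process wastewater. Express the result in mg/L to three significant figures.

1.85 ML/d = 0.02141 m³/s.
8.2 µg/L = 0.0082 mg/L.
Mass balance: 0.139·1.221 = 0.02141·Cₑ + 1.2·0.0082.
Cₑ = (0.1698 − 0.00984) / 0.02141 = 7.469 mg/L.

7.47 mg/L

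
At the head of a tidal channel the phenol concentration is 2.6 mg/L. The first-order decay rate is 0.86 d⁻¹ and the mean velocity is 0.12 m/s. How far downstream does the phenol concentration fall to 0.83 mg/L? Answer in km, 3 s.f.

13.8 km

From C = C₀·e^(−kt), t = ln(C₀/C)/k = ln(2.6/0.83)/0.86 = 1.142/0.86 = 1.328 d.
Distance = v·t = 0.12 m/s × 1.147e+05 s = 1.377e+04 m = 13.77 km.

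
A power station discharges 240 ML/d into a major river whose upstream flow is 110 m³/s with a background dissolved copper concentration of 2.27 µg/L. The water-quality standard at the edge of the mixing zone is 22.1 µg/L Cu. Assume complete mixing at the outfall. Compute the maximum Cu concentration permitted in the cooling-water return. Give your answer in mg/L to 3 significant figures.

0.807 mg/L

240 ML/d = 2.778 m³/s.
2.27 µg/L = 0.00227 mg/L.
22.1 µg/L = 0.0221 mg/L.
Mass balance: 0.0221·112.8 = 2.778·Cₑ + 110·0.00227.
Cₑ = (2.492 − 0.2497) / 2.778 = 0.8074 mg/L.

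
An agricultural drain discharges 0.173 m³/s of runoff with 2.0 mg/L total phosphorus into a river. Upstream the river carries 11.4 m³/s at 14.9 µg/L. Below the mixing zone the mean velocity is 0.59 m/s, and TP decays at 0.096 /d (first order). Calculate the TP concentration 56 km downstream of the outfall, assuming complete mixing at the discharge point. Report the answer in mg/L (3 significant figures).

0.0401 mg/L

14.9 µg/L = 0.0149 mg/L.
After complete mixing, C₀ = (0.173·2 + 11.4·0.0149) / 11.57 = 0.04457 mg/L.
Travel time t = 5.6e+04 m / 0.59 m/s = 9.492e+04 s = 1.099 d.
C = 0.04457·exp(−0.096·1.099) = 0.04457·0.8999 = 0.04011 mg/L.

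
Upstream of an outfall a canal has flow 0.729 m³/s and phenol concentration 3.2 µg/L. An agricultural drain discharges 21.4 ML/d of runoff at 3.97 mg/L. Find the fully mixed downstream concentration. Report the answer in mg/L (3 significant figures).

21.4 ML/d = 0.2477 m³/s.
3.2 µg/L = 0.0032 mg/L.
Flow-weighted mixing gives C = (0.2477·3.97 + 0.729·0.0032) / (0.2477 + 0.729) = 0.9856/0.9767 = 1.009 mg/L.

1.01 mg/L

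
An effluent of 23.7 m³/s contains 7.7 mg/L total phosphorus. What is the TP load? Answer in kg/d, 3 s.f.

Mass flux = Q·C = 23.7 m³/s × 7.7 g/m³ = 182.5 g/s.
= 182.5 g/s × 86.4 = 1.577e+04 kg/d.

15800 kg/d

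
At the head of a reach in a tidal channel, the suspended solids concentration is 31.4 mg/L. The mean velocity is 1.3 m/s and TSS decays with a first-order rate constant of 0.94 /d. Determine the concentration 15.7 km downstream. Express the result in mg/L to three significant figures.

27.5 mg/L

Travel time t = 15.7 km / 1.3 m/s = 1.57e+04/1.3 = 1.208e+04 s = 0.1398 d.
First-order decay: C = 31.4·exp(−0.94·0.1398) = 31.4·0.8769 = 27.53 mg/L.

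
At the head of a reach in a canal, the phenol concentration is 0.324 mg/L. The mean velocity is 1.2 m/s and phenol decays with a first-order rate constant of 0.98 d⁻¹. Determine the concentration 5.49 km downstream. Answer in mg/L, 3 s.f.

0.308 mg/L

Travel time t = 5.49 km / 1.2 m/s = 5490/1.2 = 4575 s = 0.05295 d.
First-order decay: C = 0.324·exp(−0.98·0.05295) = 0.324·0.9494 = 0.3076 mg/L.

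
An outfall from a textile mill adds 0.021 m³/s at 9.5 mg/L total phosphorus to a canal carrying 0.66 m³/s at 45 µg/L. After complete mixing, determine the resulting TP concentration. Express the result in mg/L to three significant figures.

45 µg/L = 0.045 mg/L.
By mass balance at complete mixing, C = (0.021·9.5 + 0.66·0.045) / (0.021 + 0.66) = 0.2292/0.681 = 0.3366 mg/L.

0.337 mg/L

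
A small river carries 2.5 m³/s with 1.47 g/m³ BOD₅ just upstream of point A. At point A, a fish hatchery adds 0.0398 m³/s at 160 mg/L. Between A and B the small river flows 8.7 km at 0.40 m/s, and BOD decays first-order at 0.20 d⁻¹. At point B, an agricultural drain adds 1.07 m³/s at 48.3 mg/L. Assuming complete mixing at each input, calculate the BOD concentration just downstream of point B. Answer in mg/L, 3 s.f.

17.0 mg/L

After input A: C = (2.5·1.47 + 0.0398·160) / 2.54 = 3.954 mg/L.
Over the 8.7 km reach to input B (t = 2.175e+04 s = 0.2517 d), decay gives C = 3.954·exp(−0.20·0.2517) = 3.76 mg/L.
After input B: C = (2.54·3.76 + 1.07·48.3) / 3.61 = 16.96 mg/L.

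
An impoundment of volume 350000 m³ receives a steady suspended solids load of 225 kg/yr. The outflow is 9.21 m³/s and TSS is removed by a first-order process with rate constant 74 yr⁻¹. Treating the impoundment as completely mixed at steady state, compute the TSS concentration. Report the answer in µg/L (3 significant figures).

Outflow Q = 9.21 m³/s × 3.156e+07 s/yr = 2.906e+08 m³/yr.
Steady-state CSTR mass balance: W = Q·C + k·V·C, so C = W/(Q + kV).
Q + kV = 2.906e+08 + 74·350000 = 3.165e+08 m³/yr.
C = 225/3.165e+08 = 7.108e-07 kg/m³ = 0.0007108 mg/L = 0.7108 µg/L.

0.711 µg/L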